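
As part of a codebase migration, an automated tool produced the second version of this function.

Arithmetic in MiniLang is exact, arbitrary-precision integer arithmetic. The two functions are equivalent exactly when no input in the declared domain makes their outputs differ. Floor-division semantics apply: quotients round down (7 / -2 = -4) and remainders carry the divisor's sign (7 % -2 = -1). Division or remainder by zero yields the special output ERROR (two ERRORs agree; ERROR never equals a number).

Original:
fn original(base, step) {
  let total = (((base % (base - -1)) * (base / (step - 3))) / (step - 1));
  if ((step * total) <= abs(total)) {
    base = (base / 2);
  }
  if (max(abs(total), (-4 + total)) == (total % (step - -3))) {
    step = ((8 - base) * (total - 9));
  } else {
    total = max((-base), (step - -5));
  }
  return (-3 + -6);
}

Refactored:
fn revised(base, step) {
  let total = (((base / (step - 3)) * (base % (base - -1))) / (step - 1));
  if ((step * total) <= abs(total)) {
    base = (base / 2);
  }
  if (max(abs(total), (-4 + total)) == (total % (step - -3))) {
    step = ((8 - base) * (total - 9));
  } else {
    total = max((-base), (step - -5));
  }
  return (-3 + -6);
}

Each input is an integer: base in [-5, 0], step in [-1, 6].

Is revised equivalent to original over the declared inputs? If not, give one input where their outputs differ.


Changes here: same computation, different form; the full 48-point sweep finds no disagreement.
verdict: equivalent


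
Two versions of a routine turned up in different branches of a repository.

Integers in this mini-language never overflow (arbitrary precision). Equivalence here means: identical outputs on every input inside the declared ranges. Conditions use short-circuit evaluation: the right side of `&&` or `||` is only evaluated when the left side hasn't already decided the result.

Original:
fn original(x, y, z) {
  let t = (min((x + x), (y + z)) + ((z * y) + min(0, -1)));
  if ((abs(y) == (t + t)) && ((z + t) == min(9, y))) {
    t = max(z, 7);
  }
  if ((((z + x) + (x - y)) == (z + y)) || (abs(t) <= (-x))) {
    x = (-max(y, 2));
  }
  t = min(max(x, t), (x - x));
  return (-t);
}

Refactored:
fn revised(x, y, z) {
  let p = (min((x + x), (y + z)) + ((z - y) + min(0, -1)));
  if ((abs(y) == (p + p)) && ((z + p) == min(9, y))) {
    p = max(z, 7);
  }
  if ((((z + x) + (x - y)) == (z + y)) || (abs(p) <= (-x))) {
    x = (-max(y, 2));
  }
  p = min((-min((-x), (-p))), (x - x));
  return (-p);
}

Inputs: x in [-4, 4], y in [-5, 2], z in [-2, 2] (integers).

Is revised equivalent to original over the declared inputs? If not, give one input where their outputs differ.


These are not equivalent — on x=-4, y=-5, z=-2 the outputs split (0 vs 4).
original: t := 1 | ((abs(y) == (t + t)) && ((z + t) == min(9, y))): false | ((((z + x) + (x - y)) == (z + y)) || (abs(t) <= (-x))): true | x := -2 | t := 0 | result 0
revised: p := -6 | ((abs(y) == (p + p)) && ((z + p) == min(9, y))): false | ((((z + x) + (x - y)) == (z + y)) || (abs(p) <= (-x))): false | p := -4 | result 4
verdict: not equivalent; witness: x=-4, y=-5, z=-2


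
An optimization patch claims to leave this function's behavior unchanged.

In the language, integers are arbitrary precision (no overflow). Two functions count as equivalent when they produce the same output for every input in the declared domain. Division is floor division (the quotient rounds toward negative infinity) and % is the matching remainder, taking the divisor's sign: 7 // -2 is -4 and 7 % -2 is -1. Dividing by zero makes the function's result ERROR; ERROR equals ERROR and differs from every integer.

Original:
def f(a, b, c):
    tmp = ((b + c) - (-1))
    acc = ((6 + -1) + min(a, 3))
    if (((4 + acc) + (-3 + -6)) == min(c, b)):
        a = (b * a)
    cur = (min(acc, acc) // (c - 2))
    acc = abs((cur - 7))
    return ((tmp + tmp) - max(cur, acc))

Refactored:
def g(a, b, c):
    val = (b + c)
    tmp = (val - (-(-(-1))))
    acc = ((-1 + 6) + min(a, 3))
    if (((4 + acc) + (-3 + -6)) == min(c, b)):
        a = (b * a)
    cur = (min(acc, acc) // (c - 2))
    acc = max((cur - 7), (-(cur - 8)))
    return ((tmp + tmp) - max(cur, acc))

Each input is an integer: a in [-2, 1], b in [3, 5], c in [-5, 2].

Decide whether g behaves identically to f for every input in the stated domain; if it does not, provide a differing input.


Input a=-2, b=3, c=-5: -10 from f versus -11 from g.
verdict: not equivalent; witness: a=-2, b=3, c=-5


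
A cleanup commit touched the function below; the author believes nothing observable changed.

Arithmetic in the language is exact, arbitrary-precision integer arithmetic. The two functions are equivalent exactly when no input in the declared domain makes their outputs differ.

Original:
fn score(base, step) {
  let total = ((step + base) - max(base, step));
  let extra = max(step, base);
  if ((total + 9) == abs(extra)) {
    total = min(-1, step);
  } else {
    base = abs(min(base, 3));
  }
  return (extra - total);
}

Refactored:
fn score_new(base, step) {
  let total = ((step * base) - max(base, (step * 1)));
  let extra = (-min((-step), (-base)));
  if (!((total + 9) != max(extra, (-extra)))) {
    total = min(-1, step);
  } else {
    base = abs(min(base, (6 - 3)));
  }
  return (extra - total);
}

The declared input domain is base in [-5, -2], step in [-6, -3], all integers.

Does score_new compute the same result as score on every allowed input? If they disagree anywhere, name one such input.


Not equivalent: base=-5, step=-6 separates them (1 vs -40).
score: total := -6 | extra := -5 | ((total + 9) == abs(extra)): false | base := 5 | result 1
score_new: total := 35 | extra := -5 | (!((total + 9) != max(extra, (-extra)))): false | base := 5 | result -40
verdict: not equivalent; witness: base=-5, step=-6


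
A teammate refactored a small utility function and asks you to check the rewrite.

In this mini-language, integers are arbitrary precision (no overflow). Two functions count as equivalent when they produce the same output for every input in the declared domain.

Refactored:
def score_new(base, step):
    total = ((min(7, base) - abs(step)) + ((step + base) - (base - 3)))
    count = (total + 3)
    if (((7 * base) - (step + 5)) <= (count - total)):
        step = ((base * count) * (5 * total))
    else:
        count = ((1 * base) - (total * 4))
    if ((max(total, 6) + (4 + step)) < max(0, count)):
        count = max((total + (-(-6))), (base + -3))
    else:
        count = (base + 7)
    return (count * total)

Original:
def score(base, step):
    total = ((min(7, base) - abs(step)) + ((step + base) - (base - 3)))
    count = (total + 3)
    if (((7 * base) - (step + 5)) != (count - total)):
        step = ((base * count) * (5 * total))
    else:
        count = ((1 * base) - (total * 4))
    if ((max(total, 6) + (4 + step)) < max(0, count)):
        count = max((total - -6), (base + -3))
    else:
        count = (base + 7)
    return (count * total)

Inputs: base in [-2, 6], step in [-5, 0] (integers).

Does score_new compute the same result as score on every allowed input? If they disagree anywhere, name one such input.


Run the pair on base=1, step=-5.
score: total becomes -6; next count becomes -3; next (((7 * base) - (step + 5)) != (count - total)) evaluates to true; next step becomes 90; next ((max(total, 6) + (4 + step)) < max(0, count)) evaluates to false; next count becomes 8; next final value -48
score_new: total becomes -6; next count becomes -3; next (((7 * base) - (step + 5)) <= (count - total)) evaluates to false; next count becomes 25; next ((max(total, 6) + (4 + step)) < max(0, count)) evaluates to true; next count becomes 0; next final value 0
-48 and 0 differ, so these are not the same function on this domain.
verdict: not equivalent; witness: base=1, step=-5


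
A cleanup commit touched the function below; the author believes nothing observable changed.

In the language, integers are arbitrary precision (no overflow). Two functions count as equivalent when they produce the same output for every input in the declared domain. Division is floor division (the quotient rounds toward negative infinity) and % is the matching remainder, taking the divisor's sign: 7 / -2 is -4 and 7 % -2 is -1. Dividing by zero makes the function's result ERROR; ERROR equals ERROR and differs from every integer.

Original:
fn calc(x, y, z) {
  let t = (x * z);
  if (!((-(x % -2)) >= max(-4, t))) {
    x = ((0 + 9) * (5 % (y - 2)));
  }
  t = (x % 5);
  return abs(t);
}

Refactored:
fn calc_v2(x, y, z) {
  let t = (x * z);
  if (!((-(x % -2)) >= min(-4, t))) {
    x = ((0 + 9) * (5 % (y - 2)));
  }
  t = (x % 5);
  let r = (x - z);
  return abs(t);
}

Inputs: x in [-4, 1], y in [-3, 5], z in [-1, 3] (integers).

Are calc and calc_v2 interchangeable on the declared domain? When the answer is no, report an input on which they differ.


The rewrite breaks on x=-4, y=-3, z=-1, where the results are 0 and 1.
calc: t := 4 | (!((-(x % -2)) >= max(-4, t))): true | x := 0 | t := 0 | result 0
calc_v2: t := 4 | (!((-(x % -2)) >= min(-4, t))): false | t := 1 | r := -3 | result 1
verdict: not equivalent; witness: x=-4, y=-3, z=-1


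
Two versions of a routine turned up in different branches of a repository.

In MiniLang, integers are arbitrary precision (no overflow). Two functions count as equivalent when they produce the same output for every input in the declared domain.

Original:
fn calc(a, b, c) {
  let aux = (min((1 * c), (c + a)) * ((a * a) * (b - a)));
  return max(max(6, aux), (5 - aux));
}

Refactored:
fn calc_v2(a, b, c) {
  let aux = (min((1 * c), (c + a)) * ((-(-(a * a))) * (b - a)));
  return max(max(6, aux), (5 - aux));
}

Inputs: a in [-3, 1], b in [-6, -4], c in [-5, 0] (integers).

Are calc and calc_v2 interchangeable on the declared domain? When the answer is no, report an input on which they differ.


Behavior is preserved: although same computation, different form, the outputs never diverge.
One worked example (a=-3, b=-4, c=-4) — calc: aux becomes 63; next final value 63; calc_v2: aux becomes 63; next final value 63; agreement on 63.
An exhaustive pass over the 90 declared inputs shows identical outputs.
verdict: equivalent


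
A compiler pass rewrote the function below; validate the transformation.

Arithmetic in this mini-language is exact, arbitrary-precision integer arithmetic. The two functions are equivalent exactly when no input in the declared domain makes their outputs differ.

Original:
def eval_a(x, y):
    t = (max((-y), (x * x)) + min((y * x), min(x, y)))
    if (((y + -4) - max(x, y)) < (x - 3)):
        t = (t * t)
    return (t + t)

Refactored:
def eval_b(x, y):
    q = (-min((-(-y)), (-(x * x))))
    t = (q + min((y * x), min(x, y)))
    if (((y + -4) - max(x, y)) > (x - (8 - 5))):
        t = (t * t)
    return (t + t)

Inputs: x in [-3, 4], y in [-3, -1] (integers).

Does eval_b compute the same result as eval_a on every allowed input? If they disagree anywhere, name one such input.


Try x=-3, y=-3.
eval_a: t becomes 6; next (((y + -4) - max(x, y)) < (x - 3)) evaluates to false; next final value 12
eval_b: q becomes 9; next t becomes 6; next (((y + -4) - max(x, y)) > (x - (8 - 5))) evaluates to true; next t becomes 36; next final value 72
12 != 72, so the rewrite changes behavior.
verdict: not equivalent; witness: x=-3, y=-3


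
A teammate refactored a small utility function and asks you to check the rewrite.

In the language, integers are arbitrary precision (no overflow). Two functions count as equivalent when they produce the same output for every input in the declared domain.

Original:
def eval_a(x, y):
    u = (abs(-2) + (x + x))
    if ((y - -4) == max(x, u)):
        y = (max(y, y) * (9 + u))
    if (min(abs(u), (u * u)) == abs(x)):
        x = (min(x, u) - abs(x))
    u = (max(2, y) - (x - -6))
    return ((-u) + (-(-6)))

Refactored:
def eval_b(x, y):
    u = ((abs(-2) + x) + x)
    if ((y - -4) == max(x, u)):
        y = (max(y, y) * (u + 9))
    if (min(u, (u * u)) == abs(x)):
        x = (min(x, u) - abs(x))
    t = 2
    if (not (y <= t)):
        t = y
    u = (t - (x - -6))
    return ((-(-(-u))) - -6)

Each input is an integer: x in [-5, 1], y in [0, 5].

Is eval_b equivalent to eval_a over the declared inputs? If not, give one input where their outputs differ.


Not equivalent: x=-2, y=0 separates them (6 vs 8).
eval_a: u becomes -2; next ((y - -4) == max(x, u)) evaluates to false; next (min(abs(u), (u * u)) == abs(x)) evaluates to true; next x becomes -4; next u becomes 0; next final value 6
eval_b: u becomes -2; next ((y - -4) == max(x, u)) evaluates to false; next (min(u, (u * u)) == abs(x)) evaluates to false; next t becomes 2; next (not (y <= t)) evaluates to false; next u becomes -2; next final value 8
verdict: not equivalent; witness: x=-2, y=0


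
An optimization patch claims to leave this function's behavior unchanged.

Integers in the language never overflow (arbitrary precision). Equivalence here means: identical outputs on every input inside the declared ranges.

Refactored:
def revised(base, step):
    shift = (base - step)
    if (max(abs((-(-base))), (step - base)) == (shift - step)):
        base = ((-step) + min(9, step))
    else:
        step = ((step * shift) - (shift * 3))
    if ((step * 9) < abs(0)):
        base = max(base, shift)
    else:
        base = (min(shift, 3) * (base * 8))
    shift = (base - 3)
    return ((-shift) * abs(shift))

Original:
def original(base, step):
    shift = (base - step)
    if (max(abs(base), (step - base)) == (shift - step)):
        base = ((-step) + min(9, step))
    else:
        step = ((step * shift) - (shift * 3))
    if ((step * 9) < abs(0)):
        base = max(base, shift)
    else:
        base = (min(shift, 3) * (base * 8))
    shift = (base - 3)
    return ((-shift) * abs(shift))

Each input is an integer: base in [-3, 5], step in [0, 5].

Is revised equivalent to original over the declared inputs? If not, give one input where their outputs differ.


Reading the diff, among the changes: same computation, different form.
Spot check at base=4, step=3 — original: shift=1, then (max(abs(base), (step - base)) == (shift - step)) is false, then step=0, then ((step * 9) < abs(0)) is false, then base=32, then shift=29, then returns -841. revised: shift=1, then (max(abs((-(-base))), (step - base)) == (shift - step)) is false, then step=0, then ((step * 9) < abs(0)) is false, then base=32, then shift=29, then returns -841. Both give -841.
Sweeping the whole domain (54 inputs) finds no disagreement.
verdict: equivalent


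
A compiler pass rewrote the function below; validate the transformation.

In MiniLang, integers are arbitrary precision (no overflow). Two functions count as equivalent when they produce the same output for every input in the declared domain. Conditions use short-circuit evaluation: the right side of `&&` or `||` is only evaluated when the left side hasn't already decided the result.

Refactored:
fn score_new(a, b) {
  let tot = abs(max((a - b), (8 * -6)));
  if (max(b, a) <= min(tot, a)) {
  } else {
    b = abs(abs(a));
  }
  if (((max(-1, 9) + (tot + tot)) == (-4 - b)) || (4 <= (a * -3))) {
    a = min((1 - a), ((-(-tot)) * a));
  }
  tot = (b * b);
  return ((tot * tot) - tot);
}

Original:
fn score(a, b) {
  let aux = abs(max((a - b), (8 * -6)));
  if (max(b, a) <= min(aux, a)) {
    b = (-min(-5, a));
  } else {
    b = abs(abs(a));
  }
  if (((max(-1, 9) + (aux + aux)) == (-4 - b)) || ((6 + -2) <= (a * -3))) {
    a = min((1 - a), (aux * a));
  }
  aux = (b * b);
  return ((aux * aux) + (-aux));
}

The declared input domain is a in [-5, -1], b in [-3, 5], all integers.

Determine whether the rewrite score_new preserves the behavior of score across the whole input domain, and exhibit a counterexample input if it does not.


There is a counterexample at a=-3, b=-3: 600 on one side, 72 on the other.
score: aux := 0 | (max(b, a) <= min(aux, a)): true | b := 5 | (((max(-1, 9) + (aux + aux)) == (-4 - b)) || ((6 + -2) <= (a * -3))): true | a := 0 | aux := 25 | result 600
score_new: tot := 0 | (max(b, a) <= min(tot, a)): true | (((max(-1, 9) + (tot + tot)) == (-4 - b)) || (4 <= (a * -3))): true | a := 0 | tot := 9 | result 72
verdict: not equivalent; witness: a=-3, b=-3


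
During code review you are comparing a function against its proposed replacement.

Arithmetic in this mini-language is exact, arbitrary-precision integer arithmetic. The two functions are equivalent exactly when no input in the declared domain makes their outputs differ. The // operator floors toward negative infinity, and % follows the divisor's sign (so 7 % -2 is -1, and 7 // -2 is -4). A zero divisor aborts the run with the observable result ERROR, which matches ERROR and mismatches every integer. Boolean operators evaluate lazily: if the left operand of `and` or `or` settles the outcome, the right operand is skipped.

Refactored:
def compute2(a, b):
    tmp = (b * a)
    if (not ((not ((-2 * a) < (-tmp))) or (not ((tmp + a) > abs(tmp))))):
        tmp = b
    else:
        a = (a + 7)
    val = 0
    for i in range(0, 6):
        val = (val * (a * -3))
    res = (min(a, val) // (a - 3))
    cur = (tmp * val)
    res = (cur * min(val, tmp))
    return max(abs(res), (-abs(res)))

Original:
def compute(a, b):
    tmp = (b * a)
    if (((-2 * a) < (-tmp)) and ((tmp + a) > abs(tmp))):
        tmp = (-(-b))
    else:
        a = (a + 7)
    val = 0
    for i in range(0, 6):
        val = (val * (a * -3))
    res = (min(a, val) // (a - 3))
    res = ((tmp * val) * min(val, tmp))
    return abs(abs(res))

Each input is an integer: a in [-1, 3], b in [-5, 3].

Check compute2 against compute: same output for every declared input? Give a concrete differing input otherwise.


The two versions differ — the changes include local variable names differ, and statement counts differ, and boolean connective usage differs, and min/max/abs usage differs.
One worked example (a=0, b=3) — compute: tmp=0, then (((-2 * a) < (-tmp)) and ((tmp + a) > abs(tmp))) is false, then a=7, then val=0, then (i=0), then val=0, then (i=1), then val=0, then (i=2), then val=0, then (i=3), then val=0, then (i=4), then val=0, then (i=5), then val=0, then res=0, then res=0, then returns 0; compute2: tmp=0, then (not ((not ((-2 * a) < (-tmp))) or (not ((tmp + a) > abs(tmp))))) is false, then a=7, then val=0, then (i=0), then val=0, then (i=1), then val=0, then (i=2), then val=0, then (i=3), then val=0, then (i=4), then val=0, then (i=5), then val=0, then res=0, then cur=0, then res=0, then returns 0; agreement on 0.
An exhaustive pass over the 45 declared inputs shows identical outputs.
verdict: equivalent


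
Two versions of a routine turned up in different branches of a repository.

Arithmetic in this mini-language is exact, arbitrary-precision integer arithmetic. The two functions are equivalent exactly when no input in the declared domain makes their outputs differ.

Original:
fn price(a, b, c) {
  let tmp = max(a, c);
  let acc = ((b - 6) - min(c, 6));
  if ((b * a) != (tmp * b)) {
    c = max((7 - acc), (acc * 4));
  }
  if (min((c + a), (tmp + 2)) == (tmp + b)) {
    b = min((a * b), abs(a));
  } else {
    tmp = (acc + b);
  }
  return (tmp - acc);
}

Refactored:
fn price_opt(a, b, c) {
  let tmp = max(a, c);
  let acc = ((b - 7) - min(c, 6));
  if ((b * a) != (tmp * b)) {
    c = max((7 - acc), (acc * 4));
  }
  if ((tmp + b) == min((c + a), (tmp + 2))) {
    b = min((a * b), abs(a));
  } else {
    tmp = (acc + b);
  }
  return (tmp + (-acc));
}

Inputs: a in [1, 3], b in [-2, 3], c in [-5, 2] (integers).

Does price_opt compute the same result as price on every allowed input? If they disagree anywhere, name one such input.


These are not equivalent — on a=1, b=-2, c=-2 the outputs split (7 vs 8).
price: tmp becomes 1; next acc becomes -6; next ((b * a) != (tmp * b)) evaluates to false; next (min((c + a), (tmp + 2)) == (tmp + b)) evaluates to true; next b becomes -2; next final value 7
price_opt: tmp becomes 1; next acc becomes -7; next ((b * a) != (tmp * b)) evaluates to false; next ((tmp + b) == min((c + a), (tmp + 2))) evaluates to true; next b becomes -2; next final value 8
verdict: not equivalent; witness: a=1, b=-2, c=-2


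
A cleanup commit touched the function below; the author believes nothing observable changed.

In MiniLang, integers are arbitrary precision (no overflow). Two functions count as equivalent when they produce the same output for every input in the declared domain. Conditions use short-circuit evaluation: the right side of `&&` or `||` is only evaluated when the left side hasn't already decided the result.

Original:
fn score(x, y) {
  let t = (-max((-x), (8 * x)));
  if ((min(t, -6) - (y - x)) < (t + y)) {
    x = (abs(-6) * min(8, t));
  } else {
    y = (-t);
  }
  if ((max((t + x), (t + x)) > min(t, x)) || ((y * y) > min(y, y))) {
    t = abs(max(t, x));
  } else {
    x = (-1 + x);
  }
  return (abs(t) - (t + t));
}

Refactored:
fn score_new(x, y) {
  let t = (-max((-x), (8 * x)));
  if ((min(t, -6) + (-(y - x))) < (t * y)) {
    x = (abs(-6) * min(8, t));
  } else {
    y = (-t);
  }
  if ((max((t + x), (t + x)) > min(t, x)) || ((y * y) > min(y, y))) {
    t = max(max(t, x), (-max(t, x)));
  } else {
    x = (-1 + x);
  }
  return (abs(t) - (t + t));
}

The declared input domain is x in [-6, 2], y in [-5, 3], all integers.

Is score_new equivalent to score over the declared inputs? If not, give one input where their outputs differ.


Input x=-1, y=-5: 3 from score versus -1 from score_new.
verdict: not equivalent; witness: x=-1, y=-5


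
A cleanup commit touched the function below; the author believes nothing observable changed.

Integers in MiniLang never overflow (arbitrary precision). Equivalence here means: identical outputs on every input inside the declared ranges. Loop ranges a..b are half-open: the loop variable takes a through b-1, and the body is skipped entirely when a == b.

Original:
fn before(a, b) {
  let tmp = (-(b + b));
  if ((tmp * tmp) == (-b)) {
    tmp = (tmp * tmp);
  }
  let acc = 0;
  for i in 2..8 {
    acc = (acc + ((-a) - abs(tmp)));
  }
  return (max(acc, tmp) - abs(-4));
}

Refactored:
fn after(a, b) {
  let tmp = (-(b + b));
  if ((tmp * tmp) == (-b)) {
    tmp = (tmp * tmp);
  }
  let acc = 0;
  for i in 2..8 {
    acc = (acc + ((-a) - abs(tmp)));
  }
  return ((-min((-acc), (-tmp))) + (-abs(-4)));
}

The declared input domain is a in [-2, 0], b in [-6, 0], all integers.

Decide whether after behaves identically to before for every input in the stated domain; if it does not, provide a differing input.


Reading the diff, among the changes: arithmetic usage differs, plus min/max/abs usage differs.
Spot check at a=-2, b=-3 — before: tmp = 6; ((tmp * tmp) == (-b)) -> false; acc = 0; [i=2]; acc = -4; [i=3]; acc = -8; [i=4]; acc = -12; [i=5]; acc = -16; [i=6]; acc = -20; [i=7]; acc = -24; return 2. after: tmp = 6; ((tmp * tmp) == (-b)) -> false; acc = 0; [i=2]; acc = -4; [i=3]; acc = -8; [i=4]; acc = -12; [i=5]; acc = -16; [i=6]; acc = -20; [i=7]; acc = -24; return 2. Both give 2.
Sweeping the whole domain (21 inputs) finds no disagreement.
verdict: equivalent


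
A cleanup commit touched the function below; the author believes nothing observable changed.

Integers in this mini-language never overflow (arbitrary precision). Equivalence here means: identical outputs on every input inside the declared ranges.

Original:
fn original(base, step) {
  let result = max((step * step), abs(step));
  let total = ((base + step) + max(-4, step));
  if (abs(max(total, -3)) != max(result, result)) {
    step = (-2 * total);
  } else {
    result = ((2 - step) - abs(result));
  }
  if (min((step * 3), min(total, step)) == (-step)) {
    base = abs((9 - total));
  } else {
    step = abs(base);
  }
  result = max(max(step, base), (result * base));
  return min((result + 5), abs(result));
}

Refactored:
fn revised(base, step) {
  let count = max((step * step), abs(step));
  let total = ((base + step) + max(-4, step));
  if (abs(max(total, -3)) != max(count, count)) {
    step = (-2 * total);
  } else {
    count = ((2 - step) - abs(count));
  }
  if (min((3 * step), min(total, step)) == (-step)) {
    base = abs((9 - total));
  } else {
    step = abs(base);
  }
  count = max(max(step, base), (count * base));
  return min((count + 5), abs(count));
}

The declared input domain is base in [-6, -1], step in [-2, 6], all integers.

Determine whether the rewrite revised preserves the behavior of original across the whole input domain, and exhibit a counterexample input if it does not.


This is a faithful refactor — local variable names differ, but the computed results match everywhere.
Spot check at base=-6, step=-1 — original: result=1, then total=-8, then (abs(max(total, -3)) != max(result, result)) is true, then step=16, then (min((step * 3), min(total, step)) == (-step)) is false, then step=6, then result=6, then returns 6. revised: count=1, then total=-8, then (abs(max(total, -3)) != max(count, count)) is true, then step=16, then (min((3 * step), min(total, step)) == (-step)) is false, then step=6, then count=6, then returns 6. Both give 6.
Sweeping the whole domain (54 inputs) finds no disagreement.
verdict: equivalent


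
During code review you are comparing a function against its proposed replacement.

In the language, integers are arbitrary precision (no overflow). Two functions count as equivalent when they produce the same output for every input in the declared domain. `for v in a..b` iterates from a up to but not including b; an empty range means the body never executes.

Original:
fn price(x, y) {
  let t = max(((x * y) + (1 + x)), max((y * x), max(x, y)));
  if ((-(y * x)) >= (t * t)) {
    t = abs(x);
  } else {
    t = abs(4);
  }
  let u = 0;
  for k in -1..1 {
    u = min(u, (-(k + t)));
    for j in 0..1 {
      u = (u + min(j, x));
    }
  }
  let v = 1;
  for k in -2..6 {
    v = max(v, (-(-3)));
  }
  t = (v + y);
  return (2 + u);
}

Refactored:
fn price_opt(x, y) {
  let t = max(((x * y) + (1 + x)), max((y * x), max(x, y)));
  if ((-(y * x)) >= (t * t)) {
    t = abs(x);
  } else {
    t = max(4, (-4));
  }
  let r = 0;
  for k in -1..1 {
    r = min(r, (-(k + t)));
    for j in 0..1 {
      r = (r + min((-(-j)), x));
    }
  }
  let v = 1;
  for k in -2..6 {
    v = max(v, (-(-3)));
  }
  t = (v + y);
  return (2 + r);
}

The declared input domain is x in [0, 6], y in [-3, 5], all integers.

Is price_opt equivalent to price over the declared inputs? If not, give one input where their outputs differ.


Equivalent — the differences include min/max/abs usage differs, and constant usage differs, and local variable names differ, yet no declared input distinguishes the two.
As a probe, take x=4, y=3: price runs t := 17 | ((-(y * x)) >= (t * t)): false | t := 4 | u := 0 | iter k=-1: | u := -3 | iter j=0: | u := -3 | iter k=0: | u := -4 | iter j=0: | u := -4 | v := 1 | iter k=-2: | v := 3 | iter k=-1: | v := 3 | iter k=0: | v := 3 | iter k=1: | v := 3 | iter k=2: | v := 3 | iter k=3: | v := 3 | iter k=4: | v := 3 | iter k=5: | v := 3 | t := 6 | result -2; price_opt runs t := 17 | ((-(y * x)) >= (t * t)): false | t := 4 | r := 0 | iter k=-1: | r := -3 | iter j=0: | r := -3 | iter k=0: | r := -4 | iter j=0: | r := -4 | v := 1 | iter k=-2: | v := 3 | iter k=-1: | v := 3 | iter k=0: | v := 3 | iter k=1: | v := 3 | iter k=2: | v := 3 | iter k=3: | v := 3 | iter k=4: | v := 3 | iter k=5: | v := 3 | t := 6 | result -2; both end at -2.
An exhaustive pass over the 63 declared inputs shows identical outputs.
verdict: equivalent


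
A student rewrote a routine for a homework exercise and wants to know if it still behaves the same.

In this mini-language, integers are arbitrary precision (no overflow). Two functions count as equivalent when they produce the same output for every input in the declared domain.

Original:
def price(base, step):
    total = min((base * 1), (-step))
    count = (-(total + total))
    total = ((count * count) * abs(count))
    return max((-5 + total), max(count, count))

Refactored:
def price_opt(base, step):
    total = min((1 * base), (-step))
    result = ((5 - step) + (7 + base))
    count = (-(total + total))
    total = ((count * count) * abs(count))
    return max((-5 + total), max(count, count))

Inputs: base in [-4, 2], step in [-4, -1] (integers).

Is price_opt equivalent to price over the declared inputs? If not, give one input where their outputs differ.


Side by side, the visible changes include: local variable names differ, and statement counts differ, and constant usage differs, and arithmetic usage differs.
As a probe, take base=-2, step=-1: price runs total=-2, then count=4, then total=64, then returns 59; price_opt runs total=-2, then result=11, then count=4, then total=64, then returns 59; both end at 59.
An exhaustive pass over the 28 declared inputs shows identical outputs.
verdict: equivalent


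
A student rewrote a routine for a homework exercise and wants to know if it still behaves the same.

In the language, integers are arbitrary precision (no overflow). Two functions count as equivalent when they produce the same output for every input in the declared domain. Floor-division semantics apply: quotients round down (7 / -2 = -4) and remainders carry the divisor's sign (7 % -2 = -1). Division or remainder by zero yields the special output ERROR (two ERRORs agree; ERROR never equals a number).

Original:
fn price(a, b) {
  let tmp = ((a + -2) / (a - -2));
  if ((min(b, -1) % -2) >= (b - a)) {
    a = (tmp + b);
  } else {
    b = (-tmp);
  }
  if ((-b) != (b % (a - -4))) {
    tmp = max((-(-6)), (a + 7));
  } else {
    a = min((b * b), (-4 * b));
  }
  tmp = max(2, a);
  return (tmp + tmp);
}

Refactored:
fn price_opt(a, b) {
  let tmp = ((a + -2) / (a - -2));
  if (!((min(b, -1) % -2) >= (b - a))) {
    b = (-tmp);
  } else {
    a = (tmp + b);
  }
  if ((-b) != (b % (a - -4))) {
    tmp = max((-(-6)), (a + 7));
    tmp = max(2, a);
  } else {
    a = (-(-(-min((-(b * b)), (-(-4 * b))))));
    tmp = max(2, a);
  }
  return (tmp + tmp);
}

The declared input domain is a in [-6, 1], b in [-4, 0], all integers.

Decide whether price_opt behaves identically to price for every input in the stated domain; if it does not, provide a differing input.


Not equivalent: a=0, b=-1 separates them (4 vs 8).
price: tmp becomes -1; next ((min(b, -1) % -2) >= (b - a)) evaluates to true; next a becomes -2; next ((-b) != (b % (a - -4))) evaluates to false; next a becomes 1; next tmp becomes 2; next final value 4
price_opt: tmp becomes -1; next (!((min(b, -1) % -2) >= (b - a))) evaluates to false; next a becomes -2; next ((-b) != (b % (a - -4))) evaluates to false; next a becomes 4; next tmp becomes 4; next final value 8
verdict: not equivalent; witness: a=0, b=-1


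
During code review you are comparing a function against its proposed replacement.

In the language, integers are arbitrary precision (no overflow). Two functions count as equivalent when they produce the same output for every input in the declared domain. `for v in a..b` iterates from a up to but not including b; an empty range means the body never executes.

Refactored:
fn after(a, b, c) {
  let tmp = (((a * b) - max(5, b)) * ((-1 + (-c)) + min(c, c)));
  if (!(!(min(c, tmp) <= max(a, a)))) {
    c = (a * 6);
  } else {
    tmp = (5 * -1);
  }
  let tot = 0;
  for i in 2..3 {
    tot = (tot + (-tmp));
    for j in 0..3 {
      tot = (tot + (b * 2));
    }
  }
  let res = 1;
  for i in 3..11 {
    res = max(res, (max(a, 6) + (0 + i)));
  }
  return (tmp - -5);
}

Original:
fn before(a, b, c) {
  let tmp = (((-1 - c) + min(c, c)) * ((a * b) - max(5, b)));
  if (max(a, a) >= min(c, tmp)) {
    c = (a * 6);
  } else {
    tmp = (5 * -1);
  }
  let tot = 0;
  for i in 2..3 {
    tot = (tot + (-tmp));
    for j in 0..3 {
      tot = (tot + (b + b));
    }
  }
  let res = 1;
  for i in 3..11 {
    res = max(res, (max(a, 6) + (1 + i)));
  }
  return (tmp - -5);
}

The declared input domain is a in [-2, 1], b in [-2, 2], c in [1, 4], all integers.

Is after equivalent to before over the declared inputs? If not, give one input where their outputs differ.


Although `1` became `0`, no input in the stated domain can expose it; all 80 inputs agree.
verdict: equivalent


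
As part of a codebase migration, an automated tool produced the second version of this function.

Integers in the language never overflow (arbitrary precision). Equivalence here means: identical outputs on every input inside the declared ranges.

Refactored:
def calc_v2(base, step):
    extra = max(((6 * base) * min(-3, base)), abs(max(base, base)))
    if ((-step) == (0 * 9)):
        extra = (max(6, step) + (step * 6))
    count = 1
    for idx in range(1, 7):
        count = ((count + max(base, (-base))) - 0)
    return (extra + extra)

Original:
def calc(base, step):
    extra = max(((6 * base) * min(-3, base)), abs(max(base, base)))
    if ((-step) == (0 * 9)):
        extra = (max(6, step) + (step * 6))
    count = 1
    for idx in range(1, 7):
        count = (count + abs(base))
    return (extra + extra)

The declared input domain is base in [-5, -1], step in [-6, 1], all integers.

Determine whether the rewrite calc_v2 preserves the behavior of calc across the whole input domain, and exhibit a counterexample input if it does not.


Differences: arithmetic usage differs, constant usage differs, min/max/abs usage differs — yet all 40 inputs agree.
verdict: equivalent


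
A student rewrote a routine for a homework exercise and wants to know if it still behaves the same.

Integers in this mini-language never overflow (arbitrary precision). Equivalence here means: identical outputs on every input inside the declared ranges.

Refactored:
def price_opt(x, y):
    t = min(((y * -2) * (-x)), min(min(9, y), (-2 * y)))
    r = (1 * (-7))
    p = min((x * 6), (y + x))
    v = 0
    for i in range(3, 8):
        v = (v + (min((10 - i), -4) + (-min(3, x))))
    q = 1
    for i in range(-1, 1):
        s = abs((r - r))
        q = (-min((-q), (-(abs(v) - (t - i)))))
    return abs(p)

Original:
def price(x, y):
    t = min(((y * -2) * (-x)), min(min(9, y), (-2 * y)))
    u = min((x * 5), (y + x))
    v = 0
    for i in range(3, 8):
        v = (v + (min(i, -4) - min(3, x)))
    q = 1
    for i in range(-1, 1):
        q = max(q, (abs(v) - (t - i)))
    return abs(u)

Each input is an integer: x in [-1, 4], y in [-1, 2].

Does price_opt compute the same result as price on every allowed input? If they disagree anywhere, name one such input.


There is a counterexample at x=-1, y=-1: 5 on one side, 6 on the other.
price: t becomes -1; next u becomes -5; next v becomes 0; next at i=3:; next v becomes -3; next at i=4:; next v becomes -6; next at i=5:; next v becomes -9; next at i=6:; next v becomes -12; next at i=7:; next v becomes -15; next q becomes 1; next at i=-1:; next q becomes 15; next at i=0:; next q becomes 16; next final value 5
price_opt: t becomes -1; next r becomes -7; next p becomes -6; next v becomes 0; next at i=3:; next v becomes -3; next at i=4:; next v becomes -6; next at i=5:; next v becomes -9; next at i=6:; next v becomes -12; next at i=7:; next v becomes -15; next q becomes 1; next at i=-1:; next s becomes 0; next q becomes 15; next at i=0:; next s becomes 0; next q becomes 16; next final value 6
verdict: not equivalent; witness: x=-1, y=-1


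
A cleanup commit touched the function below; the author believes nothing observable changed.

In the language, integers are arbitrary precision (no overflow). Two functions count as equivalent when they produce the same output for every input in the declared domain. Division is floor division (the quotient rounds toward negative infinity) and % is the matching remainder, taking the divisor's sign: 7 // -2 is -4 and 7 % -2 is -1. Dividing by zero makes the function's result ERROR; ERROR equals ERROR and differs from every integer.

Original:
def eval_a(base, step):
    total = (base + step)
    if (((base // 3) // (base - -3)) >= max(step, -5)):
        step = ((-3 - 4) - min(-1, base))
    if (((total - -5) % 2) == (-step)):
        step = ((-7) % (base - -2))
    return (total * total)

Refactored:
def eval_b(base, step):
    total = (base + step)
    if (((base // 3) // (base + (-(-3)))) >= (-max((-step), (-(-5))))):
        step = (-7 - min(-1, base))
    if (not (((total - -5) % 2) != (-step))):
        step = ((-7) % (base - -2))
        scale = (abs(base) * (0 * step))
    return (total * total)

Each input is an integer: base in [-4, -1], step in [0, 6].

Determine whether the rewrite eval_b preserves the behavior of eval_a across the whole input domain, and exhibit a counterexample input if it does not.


Equivalent. Whatever the rewrite altered, no input in the stated domain can expose a difference.
Every one of the 28 inputs gives matching results.
Tracing base=-3, step=0: eval_a: total=-3, then a zero divisor aborts: ERROR | eval_b: total=-3, then a zero divisor aborts: ERROR — matching result ERROR.
verdict: equivalent


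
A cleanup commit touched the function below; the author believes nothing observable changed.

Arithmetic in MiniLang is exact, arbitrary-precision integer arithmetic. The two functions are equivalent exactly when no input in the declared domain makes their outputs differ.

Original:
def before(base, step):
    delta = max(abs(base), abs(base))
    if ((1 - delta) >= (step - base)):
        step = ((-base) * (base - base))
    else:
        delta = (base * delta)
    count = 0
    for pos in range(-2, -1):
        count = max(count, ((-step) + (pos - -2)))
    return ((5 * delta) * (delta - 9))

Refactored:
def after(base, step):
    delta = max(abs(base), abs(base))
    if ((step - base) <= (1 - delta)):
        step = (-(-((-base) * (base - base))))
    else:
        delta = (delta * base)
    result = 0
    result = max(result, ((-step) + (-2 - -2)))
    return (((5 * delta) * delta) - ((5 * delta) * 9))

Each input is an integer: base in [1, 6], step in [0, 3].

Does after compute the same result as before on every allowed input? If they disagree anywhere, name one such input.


Comparing the listings, the differences include: statement counts differ, and constant usage differs, and local variable names differ, and loop structure differs, and comparison usage differs, and arithmetic usage differs.
One worked example (base=5, step=0) — before: delta = 5; ((1 - delta) >= (step - base)) -> true; step = 0; count = 0; [pos=-2]; count = 0; return -100; after: delta = 5; ((step - base) <= (1 - delta)) -> true; step = 0; result = 0; result = 0; return -100; agreement on -100.
Checked all 24 inputs in the declared domain: the outputs agree on every one.
verdict: equivalent


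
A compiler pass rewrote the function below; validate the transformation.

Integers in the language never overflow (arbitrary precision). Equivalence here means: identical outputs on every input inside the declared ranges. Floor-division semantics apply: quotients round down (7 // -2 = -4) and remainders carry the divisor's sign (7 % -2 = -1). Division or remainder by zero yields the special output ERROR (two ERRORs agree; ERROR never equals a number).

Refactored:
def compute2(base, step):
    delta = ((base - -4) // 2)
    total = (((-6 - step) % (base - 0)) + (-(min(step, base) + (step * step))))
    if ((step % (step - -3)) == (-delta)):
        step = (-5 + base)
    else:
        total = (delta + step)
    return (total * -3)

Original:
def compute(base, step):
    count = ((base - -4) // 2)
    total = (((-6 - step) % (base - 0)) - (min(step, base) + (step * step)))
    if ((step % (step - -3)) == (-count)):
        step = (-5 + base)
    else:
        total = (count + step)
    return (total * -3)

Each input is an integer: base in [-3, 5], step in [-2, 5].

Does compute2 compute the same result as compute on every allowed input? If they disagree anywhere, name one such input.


Equivalent — the differences include arithmetic usage differs, plus local variable names differ, yet no declared input distinguishes the two.
One worked example (base=-1, step=4) — compute: count=1, then total=-15, then ((step % (step - -3)) == (-count)) is false, then total=5, then returns -15; compute2: delta=1, then total=-15, then ((step % (step - -3)) == (-delta)) is false, then total=5, then returns -15; agreement on -15.
Sweeping the whole domain (72 inputs) finds no disagreement.
verdict: equivalent
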